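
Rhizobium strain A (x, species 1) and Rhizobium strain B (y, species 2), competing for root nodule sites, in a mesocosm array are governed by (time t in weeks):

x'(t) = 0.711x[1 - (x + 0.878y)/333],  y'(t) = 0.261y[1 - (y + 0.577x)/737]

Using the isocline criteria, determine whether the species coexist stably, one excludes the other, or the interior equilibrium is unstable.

Compare the nullcline intercepts: K1/α12 = 333/0.878 = 379 < K2 = 737; K2/α21 = 737/0.577 = 1280 > K1 = 333.
Since the inequalities point opposite ways, species 2 can invade but species 1 cannot.

species 2 excludes species 1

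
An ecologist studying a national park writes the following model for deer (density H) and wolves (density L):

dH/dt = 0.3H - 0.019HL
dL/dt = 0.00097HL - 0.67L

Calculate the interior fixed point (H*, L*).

H* ≈ 691, L* ≈ 15.8

Set dL/dt = 0 with L > 0: 0.00097H - 0.67 = 0, so H* = 0.67/0.00097 = 691.
Set dH/dt = 0 with H > 0: 0.3 - 0.019L = 0, so L* = 0.3/0.019 = 15.8.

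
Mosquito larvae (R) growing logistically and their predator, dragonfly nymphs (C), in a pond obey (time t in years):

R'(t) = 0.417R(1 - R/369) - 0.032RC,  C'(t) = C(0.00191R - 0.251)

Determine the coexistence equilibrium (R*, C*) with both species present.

From dC/dt = 0 with C > 0: 0.00191R* = 0.251, so R* = 131.
Substitute into dR/dt = 0: 0.417(1 - 131/369) = 0.032C*.
The bracket is 0.644, giving C* = 0.268/0.032 = 8.39.

R* ≈ 131, C* ≈ 8.39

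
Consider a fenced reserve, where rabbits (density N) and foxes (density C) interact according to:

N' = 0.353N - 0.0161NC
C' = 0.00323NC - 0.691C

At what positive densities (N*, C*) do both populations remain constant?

N* ≈ 214, C* ≈ 21.9

Set dC/dt = 0 with C > 0: 0.00323N - 0.691 = 0, so N* = 0.691/0.00323 = 214.
Set dN/dt = 0 with N > 0: 0.353 - 0.0161C = 0, so C* = 0.353/0.0161 = 21.9.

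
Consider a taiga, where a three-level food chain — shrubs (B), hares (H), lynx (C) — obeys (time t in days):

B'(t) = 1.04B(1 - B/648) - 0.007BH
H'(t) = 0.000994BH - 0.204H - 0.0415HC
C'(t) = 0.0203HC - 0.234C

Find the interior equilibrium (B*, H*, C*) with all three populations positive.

From dC/dt = 0: 0.0203H* = 0.234, so H* = 11.5.
From dB/dt = 0: 1.04(1 - B*/648) = 0.007·11.5, giving B* = 648·(1 - 0.0776) = 598.
From dH/dt = 0: 0.000994·598 - 0.204 = 0.0415C*, so C* = 0.39/0.0415 = 9.4.

B* ≈ 598, H* ≈ 11.5, C* ≈ 9.4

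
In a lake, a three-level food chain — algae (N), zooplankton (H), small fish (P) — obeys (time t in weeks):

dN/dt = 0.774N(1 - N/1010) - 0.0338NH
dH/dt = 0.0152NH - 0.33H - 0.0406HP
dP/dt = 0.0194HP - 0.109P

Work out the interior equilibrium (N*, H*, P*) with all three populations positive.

N* ≈ 762, H* ≈ 5.62, P* ≈ 277

From dP/dt = 0: 0.0194H* = 0.109, so H* = 5.62.
From dN/dt = 0: 0.774(1 - N*/1010) = 0.0338·5.62, giving N* = 1010·(1 - 0.245) = 762.
From dH/dt = 0: 0.0152·762 - 0.33 = 0.0406P*, so P* = 11.3/0.0406 = 277.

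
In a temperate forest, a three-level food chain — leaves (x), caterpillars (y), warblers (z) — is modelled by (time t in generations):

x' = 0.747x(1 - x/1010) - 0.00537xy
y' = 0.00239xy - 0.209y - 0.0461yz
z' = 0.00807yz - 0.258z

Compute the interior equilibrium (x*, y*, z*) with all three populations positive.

From dz/dt = 0: 0.00807y* = 0.258, so y* = 32.
From dx/dt = 0: 0.747(1 - x*/1010) = 0.00537·32, giving x* = 1010·(1 - 0.23) = 778.
From dy/dt = 0: 0.00239·778 - 0.209 = 0.0461z*, so z* = 1.65/0.0461 = 35.8.

x* ≈ 778, y* ≈ 32, z* ≈ 35.8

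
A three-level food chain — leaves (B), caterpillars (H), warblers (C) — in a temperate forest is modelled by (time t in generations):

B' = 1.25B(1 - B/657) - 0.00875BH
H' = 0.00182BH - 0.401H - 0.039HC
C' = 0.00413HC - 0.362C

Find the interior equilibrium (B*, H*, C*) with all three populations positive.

B* ≈ 254, H* ≈ 87.7, C* ≈ 1.57

From dC/dt = 0: 0.00413H* = 0.362, so H* = 87.7.
From dB/dt = 0: 1.25(1 - B*/657) = 0.00875·87.7, giving B* = 657·(1 - 0.614) = 254.
From dH/dt = 0: 0.00182·254 - 0.401 = 0.039C*, so C* = 0.0611/0.039 = 1.57.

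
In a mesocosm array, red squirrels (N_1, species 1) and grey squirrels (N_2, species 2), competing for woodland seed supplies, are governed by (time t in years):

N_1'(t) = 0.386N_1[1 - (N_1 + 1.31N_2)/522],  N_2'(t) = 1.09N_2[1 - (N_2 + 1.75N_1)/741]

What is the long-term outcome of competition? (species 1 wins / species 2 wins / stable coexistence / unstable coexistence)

Compare the nullcline intercepts: K1/α12 = 522/1.31 = 398 < K2 = 741; K2/α21 = 741/1.75 = 423 < K1 = 522.
Since both are reversed, neither can invade when rare; the interior point is a saddle.

unstable coexistence (outcome depends on initial conditions)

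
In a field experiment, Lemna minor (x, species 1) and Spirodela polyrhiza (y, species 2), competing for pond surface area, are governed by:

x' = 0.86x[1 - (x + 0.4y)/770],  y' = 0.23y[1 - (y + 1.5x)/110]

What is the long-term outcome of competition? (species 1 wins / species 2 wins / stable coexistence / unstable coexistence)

Compare the nullcline intercepts: K1/α12 = 770/0.4 = 1920 > K2 = 110; K2/α21 = 110/1.5 = 73.3 < K1 = 770.
Since the inequalities point opposite ways, species 1 can invade but species 2 cannot.

species 1 excludes species 2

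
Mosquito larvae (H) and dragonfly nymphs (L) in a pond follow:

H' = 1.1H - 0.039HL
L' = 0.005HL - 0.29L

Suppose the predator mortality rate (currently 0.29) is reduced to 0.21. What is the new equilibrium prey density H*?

H* ≈ 42

At the interior fixed point, setting dL/dt = 0 with L > 0 fixes H* = (predator death rate)/(HL coefficient) — independent of the other coefficients.
With the change, H* = 0.21/0.005 = 42; it falls from 58.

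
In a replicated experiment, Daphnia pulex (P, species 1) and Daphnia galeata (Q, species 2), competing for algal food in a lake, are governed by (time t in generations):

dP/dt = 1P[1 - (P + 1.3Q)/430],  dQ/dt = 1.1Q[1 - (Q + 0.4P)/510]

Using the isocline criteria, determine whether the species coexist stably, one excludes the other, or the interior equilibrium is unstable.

Compare the nullcline intercepts: K1/α12 = 430/1.3 = 331 < K2 = 510; K2/α21 = 510/0.4 = 1280 > K1 = 430.
Since the inequalities point opposite ways, species 2 can invade but species 1 cannot.

species 2 excludes species 1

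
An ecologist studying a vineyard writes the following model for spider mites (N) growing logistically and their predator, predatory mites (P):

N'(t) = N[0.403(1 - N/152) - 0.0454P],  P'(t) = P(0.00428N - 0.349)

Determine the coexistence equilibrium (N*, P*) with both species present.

From dP/dt = 0 with P > 0: 0.00428N* = 0.349, so N* = 81.5.
Substitute into dN/dt = 0: 0.403(1 - 81.5/152) = 0.0454P*.
The bracket is 0.464, giving P* = 0.187/0.0454 = 4.11.

N* ≈ 81.5, P* ≈ 4.11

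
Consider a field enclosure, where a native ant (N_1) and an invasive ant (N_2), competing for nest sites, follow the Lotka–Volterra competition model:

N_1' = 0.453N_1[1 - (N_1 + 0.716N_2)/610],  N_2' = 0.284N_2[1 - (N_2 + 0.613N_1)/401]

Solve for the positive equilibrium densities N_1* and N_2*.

N_1* ≈ 575, N_2* ≈ 48.2

Setting both brackets to zero gives the nullclines N_1 + 0.716N_2 = 610 and 0.613N_1 + N_2 = 401.
Substituting N_2 = 401 - 0.613N_1 into the first: N_1(1 - 0.716·0.613) = 610 - 0.716·401.
So N_1* = 323/0.561 = 575, and then N_2* = 401 - 0.613·575 = 48.2.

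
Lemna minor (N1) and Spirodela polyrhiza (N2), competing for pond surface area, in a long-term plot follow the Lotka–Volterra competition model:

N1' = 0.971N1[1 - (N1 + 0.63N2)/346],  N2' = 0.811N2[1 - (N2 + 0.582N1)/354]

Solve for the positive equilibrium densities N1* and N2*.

Setting both brackets to zero gives the nullclines N1 + 0.63N2 = 346 and 0.582N1 + N2 = 354.
Substituting N2 = 354 - 0.582N1 into the first: N1(1 - 0.63·0.582) = 346 - 0.63·354.
So N1* = 123/0.633 = 194, and then N2* = 354 - 0.582·194 = 241.

N1* ≈ 194, N2* ≈ 241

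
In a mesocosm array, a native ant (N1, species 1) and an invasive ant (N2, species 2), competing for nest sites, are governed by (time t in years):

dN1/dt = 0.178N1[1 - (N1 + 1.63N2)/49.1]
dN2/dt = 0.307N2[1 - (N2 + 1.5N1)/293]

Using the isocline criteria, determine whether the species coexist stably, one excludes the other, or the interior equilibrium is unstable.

species 2 excludes species 1

Compare the nullcline intercepts: K1/α12 = 49.1/1.63 = 30.1 < K2 = 293; K2/α21 = 293/1.5 = 195 > K1 = 49.1.
Since the inequalities point opposite ways, species 2 can invade but species 1 cannot.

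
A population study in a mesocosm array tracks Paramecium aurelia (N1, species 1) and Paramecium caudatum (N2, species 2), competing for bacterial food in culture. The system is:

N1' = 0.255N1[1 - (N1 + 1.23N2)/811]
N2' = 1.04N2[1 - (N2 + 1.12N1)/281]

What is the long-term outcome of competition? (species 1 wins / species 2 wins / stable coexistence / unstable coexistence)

species 1 excludes species 2

Compare the nullcline intercepts: K1/α12 = 811/1.23 = 659 > K2 = 281; K2/α21 = 281/1.12 = 251 < K1 = 811.
Since the inequalities point opposite ways, species 1 can invade but species 2 cannot.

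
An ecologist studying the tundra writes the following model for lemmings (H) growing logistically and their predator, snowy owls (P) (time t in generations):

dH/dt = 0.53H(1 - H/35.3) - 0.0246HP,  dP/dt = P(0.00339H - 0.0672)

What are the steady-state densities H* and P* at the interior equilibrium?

H* ≈ 19.8, P* ≈ 9.45

From dP/dt = 0 with P > 0: 0.00339H* = 0.0672, so H* = 19.8.
Substitute into dH/dt = 0: 0.53(1 - 19.8/35.3) = 0.0246P*.
The bracket is 0.438, giving P* = 0.232/0.0246 = 9.45.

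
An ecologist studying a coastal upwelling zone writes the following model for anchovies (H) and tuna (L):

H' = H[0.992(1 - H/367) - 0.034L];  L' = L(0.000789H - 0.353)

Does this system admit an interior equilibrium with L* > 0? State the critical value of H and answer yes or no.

The predator equation gives dL/dt > 0 only when H > 0.353/0.000789 = 447.
Without the predator, H → K = 367. Since 367 < 447, the predator cannot invade.

Threshold H = 447; K < 447, so no, the predator goes extinct.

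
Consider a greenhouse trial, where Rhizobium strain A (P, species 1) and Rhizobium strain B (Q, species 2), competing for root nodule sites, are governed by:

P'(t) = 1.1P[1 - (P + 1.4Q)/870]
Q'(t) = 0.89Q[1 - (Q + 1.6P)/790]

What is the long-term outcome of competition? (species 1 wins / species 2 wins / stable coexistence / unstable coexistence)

Compare the nullcline intercepts: K1/α12 = 870/1.4 = 621 < K2 = 790; K2/α21 = 790/1.6 = 494 < K1 = 870.
Since both are reversed, neither can invade when rare; the interior point is a saddle.

unstable coexistence (outcome depends on initial conditions)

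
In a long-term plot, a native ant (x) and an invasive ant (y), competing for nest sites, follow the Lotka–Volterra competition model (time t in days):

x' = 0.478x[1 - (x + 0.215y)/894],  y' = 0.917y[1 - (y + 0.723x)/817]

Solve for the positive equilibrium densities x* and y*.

x* ≈ 851, y* ≈ 202

Setting both brackets to zero gives the nullclines x + 0.215y = 894 and 0.723x + y = 817.
Substituting y = 817 - 0.723x into the first: x(1 - 0.215·0.723) = 894 - 0.215·817.
So x* = 718/0.845 = 851, and then y* = 817 - 0.723·851 = 202.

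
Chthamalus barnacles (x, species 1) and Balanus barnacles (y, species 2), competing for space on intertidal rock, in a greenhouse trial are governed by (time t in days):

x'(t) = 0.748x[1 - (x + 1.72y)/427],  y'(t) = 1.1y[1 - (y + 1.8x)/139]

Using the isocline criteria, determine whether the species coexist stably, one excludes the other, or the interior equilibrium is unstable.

species 1 excludes species 2

Compare the nullcline intercepts: K1/α12 = 427/1.72 = 248 > K2 = 139; K2/α21 = 139/1.8 = 77.2 < K1 = 427.
Since the inequalities point opposite ways, species 1 can invade but species 2 cannot.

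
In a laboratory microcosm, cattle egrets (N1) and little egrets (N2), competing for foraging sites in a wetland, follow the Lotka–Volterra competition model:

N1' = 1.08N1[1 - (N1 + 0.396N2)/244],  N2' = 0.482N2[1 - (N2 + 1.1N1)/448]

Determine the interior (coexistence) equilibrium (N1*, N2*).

Setting both brackets to zero gives the nullclines N1 + 0.396N2 = 244 and 1.1N1 + N2 = 448.
Substituting N2 = 448 - 1.1N1 into the first: N1(1 - 0.396·1.1) = 244 - 0.396·448.
So N1* = 66.6/0.564 = 118, and then N2* = 448 - 1.1·118 = 318.

N1* ≈ 118, N2* ≈ 318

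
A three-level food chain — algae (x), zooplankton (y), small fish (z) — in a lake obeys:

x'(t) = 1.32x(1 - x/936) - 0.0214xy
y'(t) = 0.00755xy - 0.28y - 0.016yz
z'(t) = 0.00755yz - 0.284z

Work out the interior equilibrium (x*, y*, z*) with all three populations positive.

x* ≈ 365, y* ≈ 37.6, z* ≈ 155

From dz/dt = 0: 0.00755y* = 0.284, so y* = 37.6.
From dx/dt = 0: 1.32(1 - x*/936) = 0.0214·37.6, giving x* = 936·(1 - 0.61) = 365.
From dy/dt = 0: 0.00755·365 - 0.28 = 0.016z*, so z* = 2.48/0.016 = 155.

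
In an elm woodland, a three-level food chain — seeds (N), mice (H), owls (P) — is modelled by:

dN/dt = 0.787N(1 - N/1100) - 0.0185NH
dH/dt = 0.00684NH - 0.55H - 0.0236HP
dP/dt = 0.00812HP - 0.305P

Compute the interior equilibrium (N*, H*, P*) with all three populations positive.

From dP/dt = 0: 0.00812H* = 0.305, so H* = 37.6.
From dN/dt = 0: 0.787(1 - N*/1100) = 0.0185·37.6, giving N* = 1100·(1 - 0.883) = 129.
From dH/dt = 0: 0.00684·129 - 0.55 = 0.0236P*, so P* = 0.331/0.0236 = 14.

N* ≈ 129, H* ≈ 37.6, P* ≈ 14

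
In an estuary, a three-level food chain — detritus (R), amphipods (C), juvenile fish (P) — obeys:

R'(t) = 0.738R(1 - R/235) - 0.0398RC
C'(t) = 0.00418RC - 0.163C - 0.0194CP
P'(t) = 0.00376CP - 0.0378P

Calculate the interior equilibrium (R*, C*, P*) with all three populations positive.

R* ≈ 108, C* ≈ 10.1, P* ≈ 14.8

From dP/dt = 0: 0.00376C* = 0.0378, so C* = 10.1.
From dR/dt = 0: 0.738(1 - R*/235) = 0.0398·10.1, giving R* = 235·(1 - 0.542) = 108.
From dC/dt = 0: 0.00418·108 - 0.163 = 0.0194P*, so P* = 0.287/0.0194 = 14.8.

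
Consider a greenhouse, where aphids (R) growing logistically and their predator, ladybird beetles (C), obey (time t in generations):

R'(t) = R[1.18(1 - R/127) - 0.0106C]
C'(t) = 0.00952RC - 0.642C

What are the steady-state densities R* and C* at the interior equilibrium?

R* ≈ 67.4, C* ≈ 52.2

From dC/dt = 0 with C > 0: 0.00952R* = 0.642, so R* = 67.4.
Substitute into dR/dt = 0: 1.18(1 - 67.4/127) = 0.0106C*.
The bracket is 0.469, giving C* = 0.553/0.0106 = 52.2.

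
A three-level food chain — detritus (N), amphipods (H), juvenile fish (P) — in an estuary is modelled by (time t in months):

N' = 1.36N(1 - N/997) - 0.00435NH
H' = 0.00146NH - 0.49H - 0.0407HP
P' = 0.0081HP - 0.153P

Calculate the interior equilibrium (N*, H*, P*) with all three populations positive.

From dP/dt = 0: 0.0081H* = 0.153, so H* = 18.9.
From dN/dt = 0: 1.36(1 - N*/997) = 0.00435·18.9, giving N* = 997·(1 - 0.0604) = 937.
From dH/dt = 0: 0.00146·937 - 0.49 = 0.0407P*, so P* = 0.878/0.0407 = 21.6.

N* ≈ 937, H* ≈ 18.9, P* ≈ 21.6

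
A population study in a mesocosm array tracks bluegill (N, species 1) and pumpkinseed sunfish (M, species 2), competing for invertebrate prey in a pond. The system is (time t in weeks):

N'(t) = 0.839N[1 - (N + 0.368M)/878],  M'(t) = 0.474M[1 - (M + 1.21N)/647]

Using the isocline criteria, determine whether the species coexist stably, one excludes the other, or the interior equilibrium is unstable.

Compare the nullcline intercepts: K1/α12 = 878/0.368 = 2390 > K2 = 647; K2/α21 = 647/1.21 = 535 < K1 = 878.
Since the inequalities point opposite ways, species 1 can invade but species 2 cannot.

species 1 excludes species 2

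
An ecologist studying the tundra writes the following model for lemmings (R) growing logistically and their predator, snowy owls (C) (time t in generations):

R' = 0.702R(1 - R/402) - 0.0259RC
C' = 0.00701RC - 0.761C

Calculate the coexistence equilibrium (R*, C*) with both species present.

R* ≈ 109, C* ≈ 19.8

From dC/dt = 0 with C > 0: 0.00701R* = 0.761, so R* = 109.
Substitute into dR/dt = 0: 0.702(1 - 109/402) = 0.0259C*.
The bracket is 0.73, giving C* = 0.512/0.0259 = 19.8.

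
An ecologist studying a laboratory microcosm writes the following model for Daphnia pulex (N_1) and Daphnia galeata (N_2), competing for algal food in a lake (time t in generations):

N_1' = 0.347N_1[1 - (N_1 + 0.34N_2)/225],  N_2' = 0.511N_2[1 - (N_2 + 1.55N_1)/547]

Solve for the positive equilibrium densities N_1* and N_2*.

Setting both brackets to zero gives the nullclines N_1 + 0.34N_2 = 225 and 1.55N_1 + N_2 = 547.
Substituting N_2 = 547 - 1.55N_1 into the first: N_1(1 - 0.34·1.55) = 225 - 0.34·547.
So N_1* = 39/0.473 = 82.5, and then N_2* = 547 - 1.55·82.5 = 419.

N_1* ≈ 82.5, N_2* ≈ 419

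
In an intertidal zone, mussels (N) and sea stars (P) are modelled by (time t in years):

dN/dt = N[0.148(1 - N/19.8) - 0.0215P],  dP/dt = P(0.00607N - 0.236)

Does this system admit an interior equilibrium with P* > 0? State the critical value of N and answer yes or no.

The predator equation gives dP/dt > 0 only when N > 0.236/0.00607 = 38.9.
Without the predator, N → K = 19.8. Since 19.8 < 38.9, the predator cannot invade.

Threshold N = 38.9; K < 38.9, so no, the predator goes extinct.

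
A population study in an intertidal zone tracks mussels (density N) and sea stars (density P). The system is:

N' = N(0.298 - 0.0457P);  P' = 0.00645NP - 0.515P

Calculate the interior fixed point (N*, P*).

N* ≈ 79.8, P* ≈ 6.52

Set dP/dt = 0 with P > 0: 0.00645N - 0.515 = 0, so N* = 0.515/0.00645 = 79.8.
Set dN/dt = 0 with N > 0: 0.298 - 0.0457P = 0, so P* = 0.298/0.0457 = 6.52.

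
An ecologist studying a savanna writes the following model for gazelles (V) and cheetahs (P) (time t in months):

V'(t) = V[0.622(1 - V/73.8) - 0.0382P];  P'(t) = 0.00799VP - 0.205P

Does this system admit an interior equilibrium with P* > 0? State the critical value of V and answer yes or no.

The predator equation gives dP/dt > 0 only when V > 0.205/0.00799 = 25.7.
Without the predator, V → K = 73.8. Since 73.8 > 25.7, the predator can invade and persist.

Threshold V = 25.7; K > 25.7, so yes, the predator persists.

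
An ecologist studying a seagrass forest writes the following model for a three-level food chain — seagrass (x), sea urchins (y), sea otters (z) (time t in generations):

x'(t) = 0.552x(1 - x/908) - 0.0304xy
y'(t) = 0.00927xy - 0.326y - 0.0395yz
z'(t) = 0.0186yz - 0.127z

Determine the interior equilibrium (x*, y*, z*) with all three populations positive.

x* ≈ 567, y* ≈ 6.83, z* ≈ 125

From dz/dt = 0: 0.0186y* = 0.127, so y* = 6.83.
From dx/dt = 0: 0.552(1 - x*/908) = 0.0304·6.83, giving x* = 908·(1 - 0.376) = 567.
From dy/dt = 0: 0.00927·567 - 0.326 = 0.0395z*, so z* = 4.93/0.0395 = 125.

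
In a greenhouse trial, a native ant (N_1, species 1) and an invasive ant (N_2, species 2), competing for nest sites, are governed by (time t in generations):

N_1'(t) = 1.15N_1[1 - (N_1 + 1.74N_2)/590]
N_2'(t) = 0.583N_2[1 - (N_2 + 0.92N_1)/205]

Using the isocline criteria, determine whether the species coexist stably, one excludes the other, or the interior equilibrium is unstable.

species 1 excludes species 2

Compare the nullcline intercepts: K1/α12 = 590/1.74 = 339 > K2 = 205; K2/α21 = 205/0.92 = 223 < K1 = 590.
Since the inequalities point opposite ways, species 1 can invade but species 2 cannot.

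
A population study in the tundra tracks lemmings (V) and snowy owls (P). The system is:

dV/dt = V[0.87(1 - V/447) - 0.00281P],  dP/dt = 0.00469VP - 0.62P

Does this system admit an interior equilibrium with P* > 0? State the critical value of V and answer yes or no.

The predator equation gives dP/dt > 0 only when V > 0.62/0.00469 = 132.
Without the predator, V → K = 447. Since 447 > 132, the predator can invade and persist.

Threshold V = 132; K > 132, so yes, the predator persists.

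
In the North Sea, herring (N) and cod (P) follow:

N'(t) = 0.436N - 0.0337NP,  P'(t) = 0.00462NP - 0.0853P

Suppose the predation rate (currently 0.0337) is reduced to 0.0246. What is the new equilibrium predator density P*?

P* ≈ 17.7

At the interior fixed point, setting dN/dt = 0 with N > 0 fixes P* = (prey growth rate)/(NP coefficient) — independent of the other coefficients.
With the change, P* = 0.436/0.0246 = 17.7; it rises from 12.9.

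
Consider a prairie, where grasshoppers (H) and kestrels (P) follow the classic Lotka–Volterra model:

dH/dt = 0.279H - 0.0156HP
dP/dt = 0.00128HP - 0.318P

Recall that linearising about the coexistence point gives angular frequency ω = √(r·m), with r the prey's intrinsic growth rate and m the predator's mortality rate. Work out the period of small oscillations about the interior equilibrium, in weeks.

T ≈ 21.1 weeks

Here r = 0.279 and m = 0.318, so r·m = 0.0887.
ω = √0.0887 = 0.298 per week, hence T = 2π/ω ≈ 21.1 weeks.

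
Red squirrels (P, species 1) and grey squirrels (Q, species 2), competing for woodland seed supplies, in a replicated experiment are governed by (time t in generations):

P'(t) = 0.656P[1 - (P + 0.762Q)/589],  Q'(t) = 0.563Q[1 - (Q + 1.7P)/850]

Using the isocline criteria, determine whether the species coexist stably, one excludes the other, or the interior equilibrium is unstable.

Compare the nullcline intercepts: K1/α12 = 589/0.762 = 773 < K2 = 850; K2/α21 = 850/1.7 = 500 < K1 = 589.
Since both are reversed, neither can invade when rare; the interior point is a saddle.

unstable coexistence (outcome depends on initial conditions)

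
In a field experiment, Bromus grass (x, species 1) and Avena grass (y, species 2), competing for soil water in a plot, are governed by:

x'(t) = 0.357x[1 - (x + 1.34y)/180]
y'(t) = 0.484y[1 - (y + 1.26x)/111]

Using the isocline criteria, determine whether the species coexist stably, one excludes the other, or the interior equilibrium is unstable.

Compare the nullcline intercepts: K1/α12 = 180/1.34 = 134 > K2 = 111; K2/α21 = 111/1.26 = 88.1 < K1 = 180.
Since the inequalities point opposite ways, species 1 can invade but species 2 cannot.

species 1 excludes species 2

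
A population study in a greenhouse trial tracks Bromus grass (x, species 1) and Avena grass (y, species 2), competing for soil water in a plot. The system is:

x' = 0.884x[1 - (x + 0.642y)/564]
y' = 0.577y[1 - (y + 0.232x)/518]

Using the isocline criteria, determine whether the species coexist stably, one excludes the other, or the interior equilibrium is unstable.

Compare the nullcline intercepts: K1/α12 = 564/0.642 = 879 > K2 = 518; K2/α21 = 518/0.232 = 2230 > K1 = 564.
Since both inequalities hold, each species can invade when rare, so the interior equilibrium is stable.

stable coexistence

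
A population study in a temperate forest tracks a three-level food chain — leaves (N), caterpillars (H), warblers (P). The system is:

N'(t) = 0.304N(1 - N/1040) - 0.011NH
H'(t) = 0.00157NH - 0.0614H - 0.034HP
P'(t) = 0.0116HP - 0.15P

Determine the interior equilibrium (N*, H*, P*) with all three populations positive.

From dP/dt = 0: 0.0116H* = 0.15, so H* = 12.9.
From dN/dt = 0: 0.304(1 - N*/1040) = 0.011·12.9, giving N* = 1040·(1 - 0.468) = 553.
From dH/dt = 0: 0.00157·553 - 0.0614 = 0.034P*, so P* = 0.807/0.034 = 23.7.

N* ≈ 553, H* ≈ 12.9, P* ≈ 23.7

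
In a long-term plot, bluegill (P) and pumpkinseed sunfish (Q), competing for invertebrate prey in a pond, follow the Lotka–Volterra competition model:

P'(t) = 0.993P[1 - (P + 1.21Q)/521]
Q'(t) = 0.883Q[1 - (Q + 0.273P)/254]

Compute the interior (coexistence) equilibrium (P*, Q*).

Setting both brackets to zero gives the nullclines P + 1.21Q = 521 and 0.273P + Q = 254.
Substituting Q = 254 - 0.273P into the first: P(1 - 1.21·0.273) = 521 - 1.21·254.
So P* = 214/0.67 = 319, and then Q* = 254 - 0.273·319 = 167.

P* ≈ 319, Q* ≈ 167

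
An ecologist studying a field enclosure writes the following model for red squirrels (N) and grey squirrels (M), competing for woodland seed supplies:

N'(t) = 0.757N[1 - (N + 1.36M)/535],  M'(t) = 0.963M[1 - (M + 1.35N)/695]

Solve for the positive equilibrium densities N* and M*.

Setting both brackets to zero gives the nullclines N + 1.36M = 535 and 1.35N + M = 695.
Substituting M = 695 - 1.35N into the first: N(1 - 1.36·1.35) = 535 - 1.36·695.
So N* = -410/-0.836 = 491, and then M* = 695 - 1.35·491 = 32.6.

N* ≈ 491, M* ≈ 32.6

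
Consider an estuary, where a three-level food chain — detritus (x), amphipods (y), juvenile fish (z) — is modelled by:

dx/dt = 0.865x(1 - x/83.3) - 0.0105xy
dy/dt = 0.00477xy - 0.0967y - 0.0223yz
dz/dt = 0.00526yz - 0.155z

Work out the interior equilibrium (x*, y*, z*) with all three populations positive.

From dz/dt = 0: 0.00526y* = 0.155, so y* = 29.5.
From dx/dt = 0: 0.865(1 - x*/83.3) = 0.0105·29.5, giving x* = 83.3·(1 - 0.358) = 53.5.
From dy/dt = 0: 0.00477·53.5 - 0.0967 = 0.0223z*, so z* = 0.159/0.0223 = 7.11.

x* ≈ 53.5, y* ≈ 29.5, z* ≈ 7.11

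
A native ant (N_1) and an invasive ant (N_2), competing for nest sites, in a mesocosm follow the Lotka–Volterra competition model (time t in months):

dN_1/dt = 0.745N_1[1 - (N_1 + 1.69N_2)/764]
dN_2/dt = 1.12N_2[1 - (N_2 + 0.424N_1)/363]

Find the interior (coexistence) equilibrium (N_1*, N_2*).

N_1* ≈ 531, N_2* ≈ 138

Setting both brackets to zero gives the nullclines N_1 + 1.69N_2 = 764 and 0.424N_1 + N_2 = 363.
Substituting N_2 = 363 - 0.424N_1 into the first: N_1(1 - 1.69·0.424) = 764 - 1.69·363.
So N_1* = 151/0.283 = 531, and then N_2* = 363 - 0.424·531 = 138.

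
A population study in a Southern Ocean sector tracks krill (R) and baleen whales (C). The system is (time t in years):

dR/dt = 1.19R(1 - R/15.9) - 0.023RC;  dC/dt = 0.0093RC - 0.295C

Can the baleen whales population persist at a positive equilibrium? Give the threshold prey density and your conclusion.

Threshold R = 31.7; K < 31.7, so no, the predator goes extinct.

The predator equation gives dC/dt > 0 only when R > 0.295/0.0093 = 31.7.
Without the predator, R → K = 15.9. Since 15.9 < 31.7, the predator cannot invade.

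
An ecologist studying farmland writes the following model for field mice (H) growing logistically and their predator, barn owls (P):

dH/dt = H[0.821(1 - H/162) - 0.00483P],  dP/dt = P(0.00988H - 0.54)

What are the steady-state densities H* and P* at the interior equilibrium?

H* ≈ 54.7, P* ≈ 113

From dP/dt = 0 with P > 0: 0.00988H* = 0.54, so H* = 54.7.
Substitute into dH/dt = 0: 0.821(1 - 54.7/162) = 0.00483P*.
The bracket is 0.663, giving P* = 0.544/0.00483 = 113.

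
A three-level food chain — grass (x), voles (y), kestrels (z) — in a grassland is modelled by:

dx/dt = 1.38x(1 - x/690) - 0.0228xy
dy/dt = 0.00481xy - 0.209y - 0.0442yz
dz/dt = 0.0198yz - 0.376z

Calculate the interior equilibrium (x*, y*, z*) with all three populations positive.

x* ≈ 474, y* ≈ 19, z* ≈ 46.8

From dz/dt = 0: 0.0198y* = 0.376, so y* = 19.
From dx/dt = 0: 1.38(1 - x*/690) = 0.0228·19, giving x* = 690·(1 - 0.314) = 474.
From dy/dt = 0: 0.00481·474 - 0.209 = 0.0442z*, so z* = 2.07/0.0442 = 46.8.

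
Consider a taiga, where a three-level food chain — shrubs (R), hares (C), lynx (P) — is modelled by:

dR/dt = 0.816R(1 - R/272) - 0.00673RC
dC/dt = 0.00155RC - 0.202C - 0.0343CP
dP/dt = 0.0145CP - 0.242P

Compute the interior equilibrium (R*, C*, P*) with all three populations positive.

From dP/dt = 0: 0.0145C* = 0.242, so C* = 16.7.
From dR/dt = 0: 0.816(1 - R*/272) = 0.00673·16.7, giving R* = 272·(1 - 0.138) = 235.
From dC/dt = 0: 0.00155·235 - 0.202 = 0.0343P*, so P* = 0.162/0.0343 = 4.71.

R* ≈ 235, C* ≈ 16.7, P* ≈ 4.71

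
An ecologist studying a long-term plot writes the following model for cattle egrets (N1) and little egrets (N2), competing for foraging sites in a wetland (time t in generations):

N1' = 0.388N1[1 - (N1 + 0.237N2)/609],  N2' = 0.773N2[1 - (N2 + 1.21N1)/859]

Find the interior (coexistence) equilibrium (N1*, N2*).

N1* ≈ 568, N2* ≈ 171

Setting both brackets to zero gives the nullclines N1 + 0.237N2 = 609 and 1.21N1 + N2 = 859.
Substituting N2 = 859 - 1.21N1 into the first: N1(1 - 0.237·1.21) = 609 - 0.237·859.
So N1* = 405/0.713 = 568, and then N2* = 859 - 1.21·568 = 171.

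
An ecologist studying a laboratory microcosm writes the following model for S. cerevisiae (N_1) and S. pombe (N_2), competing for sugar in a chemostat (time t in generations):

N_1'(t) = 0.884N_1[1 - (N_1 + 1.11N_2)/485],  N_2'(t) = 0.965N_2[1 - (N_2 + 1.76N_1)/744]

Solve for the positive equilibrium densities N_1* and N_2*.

Setting both brackets to zero gives the nullclines N_1 + 1.11N_2 = 485 and 1.76N_1 + N_2 = 744.
Substituting N_2 = 744 - 1.76N_1 into the first: N_1(1 - 1.11·1.76) = 485 - 1.11·744.
So N_1* = -341/-0.954 = 357, and then N_2* = 744 - 1.76·357 = 115.

N_1* ≈ 357, N_2* ≈ 115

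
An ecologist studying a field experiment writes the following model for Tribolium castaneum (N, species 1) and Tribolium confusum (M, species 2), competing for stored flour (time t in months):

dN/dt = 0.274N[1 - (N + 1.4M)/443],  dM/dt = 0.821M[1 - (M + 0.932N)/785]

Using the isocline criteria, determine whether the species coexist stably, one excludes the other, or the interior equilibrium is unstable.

Compare the nullcline intercepts: K1/α12 = 443/1.4 = 316 < K2 = 785; K2/α21 = 785/0.932 = 842 > K1 = 443.
Since the inequalities point opposite ways, species 2 can invade but species 1 cannot.

species 2 excludes species 1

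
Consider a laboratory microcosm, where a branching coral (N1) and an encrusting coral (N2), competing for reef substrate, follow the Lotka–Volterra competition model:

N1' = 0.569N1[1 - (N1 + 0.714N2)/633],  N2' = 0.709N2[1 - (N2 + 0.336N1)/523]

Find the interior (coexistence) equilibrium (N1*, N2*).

Setting both brackets to zero gives the nullclines N1 + 0.714N2 = 633 and 0.336N1 + N2 = 523.
Substituting N2 = 523 - 0.336N1 into the first: N1(1 - 0.714·0.336) = 633 - 0.714·523.
So N1* = 260/0.76 = 342, and then N2* = 523 - 0.336·342 = 408.

N1* ≈ 342, N2* ≈ 408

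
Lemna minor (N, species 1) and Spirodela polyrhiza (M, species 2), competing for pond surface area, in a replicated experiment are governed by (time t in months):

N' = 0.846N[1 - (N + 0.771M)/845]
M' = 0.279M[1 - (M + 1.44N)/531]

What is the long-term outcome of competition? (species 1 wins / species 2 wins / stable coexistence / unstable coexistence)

species 1 excludes species 2

Compare the nullcline intercepts: K1/α12 = 845/0.771 = 1100 > K2 = 531; K2/α21 = 531/1.44 = 369 < K1 = 845.
Since the inequalities point opposite ways, species 1 can invade but species 2 cannot.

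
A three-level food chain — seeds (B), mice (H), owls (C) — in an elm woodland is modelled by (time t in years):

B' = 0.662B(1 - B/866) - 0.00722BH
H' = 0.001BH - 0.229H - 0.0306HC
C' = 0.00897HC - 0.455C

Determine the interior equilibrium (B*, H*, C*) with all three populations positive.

B* ≈ 387, H* ≈ 50.7, C* ≈ 5.16

From dC/dt = 0: 0.00897H* = 0.455, so H* = 50.7.
From dB/dt = 0: 0.662(1 - B*/866) = 0.00722·50.7, giving B* = 866·(1 - 0.553) = 387.
From dH/dt = 0: 0.001·387 - 0.229 = 0.0306C*, so C* = 0.158/0.0306 = 5.16.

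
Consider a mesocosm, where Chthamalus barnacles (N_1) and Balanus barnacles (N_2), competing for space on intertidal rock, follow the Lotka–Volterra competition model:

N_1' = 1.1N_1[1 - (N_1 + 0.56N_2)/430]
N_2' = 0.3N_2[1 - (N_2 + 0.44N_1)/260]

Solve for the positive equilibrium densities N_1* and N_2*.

N_1* ≈ 377, N_2* ≈ 93.9

Setting both brackets to zero gives the nullclines N_1 + 0.56N_2 = 430 and 0.44N_1 + N_2 = 260.
Substituting N_2 = 260 - 0.44N_1 into the first: N_1(1 - 0.56·0.44) = 430 - 0.56·260.
So N_1* = 284/0.754 = 377, and then N_2* = 260 - 0.44·377 = 93.9.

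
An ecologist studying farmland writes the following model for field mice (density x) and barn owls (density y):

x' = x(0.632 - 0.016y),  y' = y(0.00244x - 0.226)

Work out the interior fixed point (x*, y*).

Set dy/dt = 0 with y > 0: 0.00244x - 0.226 = 0, so x* = 0.226/0.00244 = 92.6.
Set dx/dt = 0 with x > 0: 0.632 - 0.016y = 0, so y* = 0.632/0.016 = 39.5.

x* ≈ 92.6, y* ≈ 39.5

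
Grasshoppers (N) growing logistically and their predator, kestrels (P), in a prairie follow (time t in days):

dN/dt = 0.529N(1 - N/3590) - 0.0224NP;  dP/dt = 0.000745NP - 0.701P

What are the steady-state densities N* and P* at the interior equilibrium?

N* ≈ 941, P* ≈ 17.4

From dP/dt = 0 with P > 0: 0.000745N* = 0.701, so N* = 941.
Substitute into dN/dt = 0: 0.529(1 - 941/3590) = 0.0224P*.
The bracket is 0.738, giving P* = 0.39/0.0224 = 17.4.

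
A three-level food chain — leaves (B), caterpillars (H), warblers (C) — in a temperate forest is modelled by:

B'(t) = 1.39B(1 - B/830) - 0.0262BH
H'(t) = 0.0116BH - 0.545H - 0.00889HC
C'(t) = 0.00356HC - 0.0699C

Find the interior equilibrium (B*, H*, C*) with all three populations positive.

From dC/dt = 0: 0.00356H* = 0.0699, so H* = 19.6.
From dB/dt = 0: 1.39(1 - B*/830) = 0.0262·19.6, giving B* = 830·(1 - 0.37) = 523.
From dH/dt = 0: 0.0116·523 - 0.545 = 0.00889C*, so C* = 5.52/0.00889 = 621.

B* ≈ 523, H* ≈ 19.6, C* ≈ 621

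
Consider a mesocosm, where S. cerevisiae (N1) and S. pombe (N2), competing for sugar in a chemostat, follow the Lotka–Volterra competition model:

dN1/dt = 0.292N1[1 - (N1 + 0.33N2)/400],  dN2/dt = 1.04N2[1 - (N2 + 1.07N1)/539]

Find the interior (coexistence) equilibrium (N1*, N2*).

Setting both brackets to zero gives the nullclines N1 + 0.33N2 = 400 and 1.07N1 + N2 = 539.
Substituting N2 = 539 - 1.07N1 into the first: N1(1 - 0.33·1.07) = 400 - 0.33·539.
So N1* = 222/0.647 = 343, and then N2* = 539 - 1.07·343 = 172.

N1* ≈ 343, N2* ≈ 172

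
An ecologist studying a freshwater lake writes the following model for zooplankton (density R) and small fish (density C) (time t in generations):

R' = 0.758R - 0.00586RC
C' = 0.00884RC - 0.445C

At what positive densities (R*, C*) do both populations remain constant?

Set dC/dt = 0 with C > 0: 0.00884R - 0.445 = 0, so R* = 0.445/0.00884 = 50.3.
Set dR/dt = 0 with R > 0: 0.758 - 0.00586C = 0, so C* = 0.758/0.00586 = 129.

R* ≈ 50.3, C* ≈ 129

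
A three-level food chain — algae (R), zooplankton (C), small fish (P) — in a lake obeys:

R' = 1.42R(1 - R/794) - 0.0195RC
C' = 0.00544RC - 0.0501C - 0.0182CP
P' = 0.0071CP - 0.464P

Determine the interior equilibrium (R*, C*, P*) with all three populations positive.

From dP/dt = 0: 0.0071C* = 0.464, so C* = 65.4.
From dR/dt = 0: 1.42(1 - R*/794) = 0.0195·65.4, giving R* = 794·(1 - 0.897) = 81.4.
From dC/dt = 0: 0.00544·81.4 - 0.0501 = 0.0182P*, so P* = 0.393/0.0182 = 21.6.

R* ≈ 81.4, C* ≈ 65.4, P* ≈ 21.6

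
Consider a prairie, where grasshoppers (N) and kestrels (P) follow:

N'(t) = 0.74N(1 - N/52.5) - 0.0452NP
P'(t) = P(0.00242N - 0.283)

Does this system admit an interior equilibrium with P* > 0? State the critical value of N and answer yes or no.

The predator equation gives dP/dt > 0 only when N > 0.283/0.00242 = 117.
Without the predator, N → K = 52.5. Since 52.5 < 117, the predator cannot invade.

Threshold N = 117; K < 117, so no, the predator goes extinct.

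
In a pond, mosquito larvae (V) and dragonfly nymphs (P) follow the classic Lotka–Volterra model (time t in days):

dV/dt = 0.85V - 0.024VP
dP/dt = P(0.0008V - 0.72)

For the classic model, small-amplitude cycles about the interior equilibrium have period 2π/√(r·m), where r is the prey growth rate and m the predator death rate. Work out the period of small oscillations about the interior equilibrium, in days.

Here r = 0.85 and m = 0.72, so r·m = 0.612.
ω = √0.612 = 0.782 per day, hence T = 2π/ω ≈ 8.03 days.

T ≈ 8.03 days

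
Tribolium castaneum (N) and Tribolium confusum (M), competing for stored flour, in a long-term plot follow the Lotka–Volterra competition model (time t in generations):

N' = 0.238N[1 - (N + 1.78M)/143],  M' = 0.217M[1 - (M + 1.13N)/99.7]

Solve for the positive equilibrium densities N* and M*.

Setting both brackets to zero gives the nullclines N + 1.78M = 143 and 1.13N + M = 99.7.
Substituting M = 99.7 - 1.13N into the first: N(1 - 1.78·1.13) = 143 - 1.78·99.7.
So N* = -34.5/-1.01 = 34.1, and then M* = 99.7 - 1.13·34.1 = 61.2.

N* ≈ 34.1, M* ≈ 61.2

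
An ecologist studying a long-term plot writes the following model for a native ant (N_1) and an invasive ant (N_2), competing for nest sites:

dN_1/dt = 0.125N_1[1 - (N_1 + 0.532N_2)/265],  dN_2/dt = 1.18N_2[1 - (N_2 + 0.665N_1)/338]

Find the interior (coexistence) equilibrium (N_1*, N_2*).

N_1* ≈ 132, N_2* ≈ 250

Setting both brackets to zero gives the nullclines N_1 + 0.532N_2 = 265 and 0.665N_1 + N_2 = 338.
Substituting N_2 = 338 - 0.665N_1 into the first: N_1(1 - 0.532·0.665) = 265 - 0.532·338.
So N_1* = 85.2/0.646 = 132, and then N_2* = 338 - 0.665·132 = 250.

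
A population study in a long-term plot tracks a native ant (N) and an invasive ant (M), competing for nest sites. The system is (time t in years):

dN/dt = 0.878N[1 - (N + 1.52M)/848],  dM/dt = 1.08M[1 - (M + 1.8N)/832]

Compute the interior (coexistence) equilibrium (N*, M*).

N* ≈ 240, M* ≈ 400

Setting both brackets to zero gives the nullclines N + 1.52M = 848 and 1.8N + M = 832.
Substituting M = 832 - 1.8N into the first: N(1 - 1.52·1.8) = 848 - 1.52·832.
So N* = -417/-1.74 = 240, and then M* = 832 - 1.8·240 = 400.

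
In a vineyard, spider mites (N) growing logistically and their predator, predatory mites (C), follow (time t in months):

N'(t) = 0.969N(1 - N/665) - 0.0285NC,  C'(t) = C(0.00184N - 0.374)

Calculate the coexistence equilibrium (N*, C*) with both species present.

From dC/dt = 0 with C > 0: 0.00184N* = 0.374, so N* = 203.
Substitute into dN/dt = 0: 0.969(1 - 203/665) = 0.0285C*.
The bracket is 0.694, giving C* = 0.673/0.0285 = 23.6.

N* ≈ 203, C* ≈ 23.6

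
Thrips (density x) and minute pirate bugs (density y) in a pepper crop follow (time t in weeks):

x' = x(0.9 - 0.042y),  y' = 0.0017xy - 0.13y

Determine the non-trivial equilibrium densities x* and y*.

x* ≈ 76.5, y* ≈ 21.4

Set dy/dt = 0 with y > 0: 0.0017x - 0.13 = 0, so x* = 0.13/0.0017 = 76.5.
Set dx/dt = 0 with x > 0: 0.9 - 0.042y = 0, so y* = 0.9/0.042 = 21.4.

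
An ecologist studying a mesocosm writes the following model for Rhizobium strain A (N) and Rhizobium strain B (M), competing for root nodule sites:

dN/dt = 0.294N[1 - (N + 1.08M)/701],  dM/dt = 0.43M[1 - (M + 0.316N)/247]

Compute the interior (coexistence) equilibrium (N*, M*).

Setting both brackets to zero gives the nullclines N + 1.08M = 701 and 0.316N + M = 247.
Substituting M = 247 - 0.316N into the first: N(1 - 1.08·0.316) = 701 - 1.08·247.
So N* = 434/0.659 = 659, and then M* = 247 - 0.316·659 = 38.7.

N* ≈ 659, M* ≈ 38.7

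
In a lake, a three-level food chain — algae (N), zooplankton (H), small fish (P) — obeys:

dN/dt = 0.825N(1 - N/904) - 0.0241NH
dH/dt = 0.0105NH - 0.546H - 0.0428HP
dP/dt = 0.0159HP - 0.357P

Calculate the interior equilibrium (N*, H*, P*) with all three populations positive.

N* ≈ 311, H* ≈ 22.5, P* ≈ 63.6

From dP/dt = 0: 0.0159H* = 0.357, so H* = 22.5.
From dN/dt = 0: 0.825(1 - N*/904) = 0.0241·22.5, giving N* = 904·(1 - 0.656) = 311.
From dH/dt = 0: 0.0105·311 - 0.546 = 0.0428P*, so P* = 2.72/0.0428 = 63.6.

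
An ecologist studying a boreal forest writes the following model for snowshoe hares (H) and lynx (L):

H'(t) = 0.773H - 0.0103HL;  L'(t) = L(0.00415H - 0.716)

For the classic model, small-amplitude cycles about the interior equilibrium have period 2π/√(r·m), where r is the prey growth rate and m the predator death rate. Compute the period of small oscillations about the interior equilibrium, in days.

Here r = 0.773 and m = 0.716, so r·m = 0.553.
ω = √0.553 = 0.744 per day, hence T = 2π/ω ≈ 8.45 days.

T ≈ 8.45 days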